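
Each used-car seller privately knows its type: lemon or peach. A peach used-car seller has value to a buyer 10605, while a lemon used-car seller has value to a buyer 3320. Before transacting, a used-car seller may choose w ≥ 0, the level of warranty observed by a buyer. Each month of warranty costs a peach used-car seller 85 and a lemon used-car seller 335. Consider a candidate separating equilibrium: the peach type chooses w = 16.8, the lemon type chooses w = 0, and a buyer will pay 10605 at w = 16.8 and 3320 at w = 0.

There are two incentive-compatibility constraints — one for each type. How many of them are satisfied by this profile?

Lemon type: stay at 0 → 3320; mimic → 10605 − 335 × 16.8 = 4977. IC fails (3320 < 4977).
Peach type: signal → 10605 − 85 × 16.8 = 9177; deviate to 0 → 3320. IC holds (9177 ≥ 3320).
1 of 2 constraints hold, so this profile is not an equilibrium.

1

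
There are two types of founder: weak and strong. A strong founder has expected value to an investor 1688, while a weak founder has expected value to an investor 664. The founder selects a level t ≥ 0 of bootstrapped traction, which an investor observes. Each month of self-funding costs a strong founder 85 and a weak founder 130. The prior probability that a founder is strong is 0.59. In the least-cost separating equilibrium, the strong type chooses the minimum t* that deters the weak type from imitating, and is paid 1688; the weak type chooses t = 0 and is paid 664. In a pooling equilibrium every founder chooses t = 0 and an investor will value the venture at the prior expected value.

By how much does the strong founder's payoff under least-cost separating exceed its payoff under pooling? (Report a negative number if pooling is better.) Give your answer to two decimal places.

-249.70

Least-cost separating signal: t* solves 664 = 1688 − 130·t*, so t* = (1688 − 664)/130 ≈ 7.8769.
Strong type's separating payoff: 1688 − 85 × t* = 1688 − 85 × (1688 − 664)/130 = 1688 − 87040/130 ≈ 1018.4615.
Pooling payoff: 0.59 × 1688 + 0.41 × 664 = 1268.16.
Difference: 1018.4615 − 1268.16 = -249.6985, i.e. -249.70 to two decimal places.
The strong type would prefer the pooling outcome.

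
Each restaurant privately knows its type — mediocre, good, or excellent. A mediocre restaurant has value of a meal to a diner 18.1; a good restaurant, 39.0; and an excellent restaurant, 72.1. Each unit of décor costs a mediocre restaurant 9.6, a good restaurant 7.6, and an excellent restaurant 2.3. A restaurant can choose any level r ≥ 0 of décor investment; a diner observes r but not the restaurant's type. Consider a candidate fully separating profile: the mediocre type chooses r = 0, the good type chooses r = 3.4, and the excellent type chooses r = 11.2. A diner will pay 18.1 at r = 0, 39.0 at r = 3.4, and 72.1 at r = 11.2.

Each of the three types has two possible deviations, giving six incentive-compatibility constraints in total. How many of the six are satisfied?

Mediocre (own payoff 18.1): to r=3.4 gives 39.0 − 9.6×3.4 = 6.36 → no gain ✓; to r=11.2 gives 72.1 − 9.6×11.2 = -35.42 → no gain ✓.
Good (own payoff 39.0 − 7.6×3.4 = 13.16): to r=0 gives 18.1 → profitable ✗; to r=11.2 gives 72.1 − 7.6×11.2 = -13.02 → no gain ✓.
Excellent (own payoff 72.1 − 2.3×11.2 = 46.34): to r=0 gives 18.1 → no gain ✓; to r=3.4 gives 39.0 − 2.3×3.4 = 31.18 → no gain ✓.
5 of the 6 constraints hold; not an equilibrium.

5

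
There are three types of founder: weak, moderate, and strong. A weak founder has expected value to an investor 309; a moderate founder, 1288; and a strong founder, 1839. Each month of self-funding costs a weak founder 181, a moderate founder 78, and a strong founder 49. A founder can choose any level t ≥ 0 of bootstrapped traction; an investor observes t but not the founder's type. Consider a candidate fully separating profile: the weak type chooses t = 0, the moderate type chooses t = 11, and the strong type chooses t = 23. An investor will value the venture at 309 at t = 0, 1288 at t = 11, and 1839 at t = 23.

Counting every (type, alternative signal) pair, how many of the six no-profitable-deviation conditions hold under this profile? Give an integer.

5

Strong (own payoff 1839 − 49×23 = 712): to t=0 gives 309 → no gain ✓; to t=11 gives 1288 − 49×11 = 749 → profitable ✗.
Moderate (own payoff 1288 − 78×11 = 430): to t=0 gives 309 → no gain ✓; to t=23 gives 1839 − 78×23 = 45 → no gain ✓.
Weak (own payoff 309): to t=11 gives 1288 − 181×11 = -703 → no gain ✓; to t=23 gives 1839 − 181×23 = -2324 → no gain ✓.
5 of the 6 constraints hold; not an equilibrium.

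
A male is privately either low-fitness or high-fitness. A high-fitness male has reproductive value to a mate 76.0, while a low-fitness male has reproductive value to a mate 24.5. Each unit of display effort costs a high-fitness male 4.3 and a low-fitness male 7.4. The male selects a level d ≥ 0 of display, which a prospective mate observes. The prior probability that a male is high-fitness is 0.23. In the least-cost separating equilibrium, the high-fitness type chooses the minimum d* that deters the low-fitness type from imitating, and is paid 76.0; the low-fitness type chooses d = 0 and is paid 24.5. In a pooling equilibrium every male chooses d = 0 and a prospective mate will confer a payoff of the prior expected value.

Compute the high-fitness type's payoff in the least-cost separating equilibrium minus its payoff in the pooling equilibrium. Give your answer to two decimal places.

Least-cost separating signal: d* solves 24.5 = 76.0 − 7.4·d*, so d* = (76.0 − 24.5)/7.4 ≈ 6.9595.
High-fitness type's separating payoff: 76.0 − 4.3 × d* = 76.0 − 4.3 × (76.0 − 24.5)/7.4 = 76.0 − 221.45/7.4 ≈ 46.0743.
Pooling payoff: 0.23 × 76.0 + 0.77 × 24.5 = 36.345.
Difference: 46.0743 − 36.345 = 9.7293, i.e. 9.73 to two decimal places.
The high-fitness type prefers to separate.

9.73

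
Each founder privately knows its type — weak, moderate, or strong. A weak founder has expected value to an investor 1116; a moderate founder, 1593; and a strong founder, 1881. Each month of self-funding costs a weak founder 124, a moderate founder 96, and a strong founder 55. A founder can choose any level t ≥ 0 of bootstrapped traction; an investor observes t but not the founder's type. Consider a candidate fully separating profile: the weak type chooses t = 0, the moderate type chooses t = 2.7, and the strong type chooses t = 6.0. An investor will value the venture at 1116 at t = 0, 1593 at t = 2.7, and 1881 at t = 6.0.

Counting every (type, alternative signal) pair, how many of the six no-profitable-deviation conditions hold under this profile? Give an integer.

Strong (own payoff 1881 − 55×6.0 = 1551): to t=0 gives 1116 → no gain ✓; to t=2.7 gives 1593 − 55×2.7 = 1444.5 → no gain ✓.
Weak (own payoff 1116): to t=2.7 gives 1593 − 124×2.7 = 1258.2 → profitable ✗; to t=6.0 gives 1881 − 124×6.0 = 1137 → profitable ✗.
Moderate (own payoff 1593 − 96×2.7 = 1333.8): to t=0 gives 1116 → no gain ✓; to t=6.0 gives 1881 − 96×6.0 = 1305 → no gain ✓.
4 of the 6 constraints hold; not an equilibrium.

4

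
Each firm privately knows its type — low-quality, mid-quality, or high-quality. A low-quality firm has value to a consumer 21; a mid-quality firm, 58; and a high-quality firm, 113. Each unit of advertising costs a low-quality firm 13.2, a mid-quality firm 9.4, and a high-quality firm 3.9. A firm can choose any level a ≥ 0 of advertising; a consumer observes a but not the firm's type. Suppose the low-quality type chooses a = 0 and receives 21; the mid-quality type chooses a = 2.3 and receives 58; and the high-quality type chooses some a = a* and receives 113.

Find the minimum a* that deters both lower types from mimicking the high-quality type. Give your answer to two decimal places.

Mid-quality type (on-path payoff 58 − 9.4×2.3 = 36.38) won't mimic when 36.38 ≥ 113 − 9.4·a*, i.e. a* ≥ 8.15.
Low-quality type (on-path payoff 21) won't mimic when 21 ≥ 113 − 13.2·a*, i.e. a* ≥ 6.97.
Both must hold, so a* = max(6.97, 8.15) = 8.15. The mid-quality type's constraint binds.

8.15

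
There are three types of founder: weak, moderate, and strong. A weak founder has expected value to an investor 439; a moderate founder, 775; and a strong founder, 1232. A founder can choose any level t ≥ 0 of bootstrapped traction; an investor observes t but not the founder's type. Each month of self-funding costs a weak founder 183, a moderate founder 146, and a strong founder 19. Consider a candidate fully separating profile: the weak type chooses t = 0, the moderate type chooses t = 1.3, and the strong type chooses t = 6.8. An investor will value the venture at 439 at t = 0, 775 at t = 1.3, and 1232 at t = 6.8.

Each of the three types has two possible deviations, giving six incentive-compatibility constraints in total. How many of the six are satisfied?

5

Moderate (own payoff 775 − 146×1.3 = 585.2): to t=0 gives 439 → no gain ✓; to t=6.8 gives 1232 − 146×6.8 = 239.2 → no gain ✓.
Strong (own payoff 1232 − 19×6.8 = 1102.8): to t=0 gives 439 → no gain ✓; to t=1.3 gives 775 − 19×1.3 = 750.3 → no gain ✓.
Weak (own payoff 439): to t=1.3 gives 775 − 183×1.3 = 537.1 → profitable ✗; to t=6.8 gives 1232 − 183×6.8 = -12.4 → no gain ✓.
5 of the 6 constraints hold; not an equilibrium.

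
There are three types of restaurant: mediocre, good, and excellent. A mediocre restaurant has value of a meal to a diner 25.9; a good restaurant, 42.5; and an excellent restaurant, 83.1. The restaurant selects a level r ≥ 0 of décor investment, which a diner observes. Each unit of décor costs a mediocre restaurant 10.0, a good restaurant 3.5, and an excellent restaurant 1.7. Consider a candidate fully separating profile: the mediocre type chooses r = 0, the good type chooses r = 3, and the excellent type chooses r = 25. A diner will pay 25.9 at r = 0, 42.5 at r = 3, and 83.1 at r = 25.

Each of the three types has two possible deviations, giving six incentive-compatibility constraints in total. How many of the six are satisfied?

6

Excellent (own payoff 83.1 − 1.7×25 = 40.6): to r=0 gives 25.9 → no gain ✓; to r=3 gives 42.5 − 1.7×3 = 37.4 → no gain ✓.
Good (own payoff 42.5 − 3.5×3 = 32): to r=0 gives 25.9 → no gain ✓; to r=25 gives 83.1 − 3.5×25 = -4.4 → no gain ✓.
Mediocre (own payoff 25.9): to r=3 gives 42.5 − 10.0×3 = 12.5 → no gain ✓; to r=25 gives 83.1 − 10.0×25 = -166.9 → no gain ✓.
6 of the 6 constraints hold; this profile is a separating equilibrium.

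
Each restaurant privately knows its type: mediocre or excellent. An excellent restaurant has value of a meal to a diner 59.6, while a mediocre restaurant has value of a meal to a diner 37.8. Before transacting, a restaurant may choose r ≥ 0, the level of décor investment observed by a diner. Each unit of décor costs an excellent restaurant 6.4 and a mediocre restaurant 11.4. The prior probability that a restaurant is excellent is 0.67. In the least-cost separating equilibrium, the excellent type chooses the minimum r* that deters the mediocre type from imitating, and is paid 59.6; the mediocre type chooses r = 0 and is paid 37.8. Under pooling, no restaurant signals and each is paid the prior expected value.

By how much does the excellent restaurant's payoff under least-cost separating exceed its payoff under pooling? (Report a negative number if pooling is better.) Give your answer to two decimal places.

Least-cost separating signal: r* solves 37.8 = 59.6 − 11.4·r*, so r* = (59.6 − 37.8)/11.4 ≈ 1.9123.
Excellent type's separating payoff: 59.6 − 6.4 × r* = 59.6 − 6.4 × (59.6 − 37.8)/11.4 = 59.6 − 139.52/11.4 ≈ 47.3614.
Pooling payoff: 0.67 × 59.6 + 0.33 × 37.8 = 52.406.
Difference: 47.3614 − 52.406 = -5.0446, i.e. -5.04 to two decimal places.
The excellent type would prefer the pooling outcome.

-5.04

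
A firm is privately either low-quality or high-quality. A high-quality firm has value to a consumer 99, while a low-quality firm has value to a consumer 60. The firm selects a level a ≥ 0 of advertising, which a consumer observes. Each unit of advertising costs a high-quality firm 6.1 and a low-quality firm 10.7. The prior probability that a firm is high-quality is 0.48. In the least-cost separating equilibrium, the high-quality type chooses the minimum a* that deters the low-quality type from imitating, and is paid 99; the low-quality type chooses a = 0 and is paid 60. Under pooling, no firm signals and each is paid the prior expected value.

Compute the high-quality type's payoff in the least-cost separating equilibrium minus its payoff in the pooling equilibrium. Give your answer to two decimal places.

-1.95

Least-cost separating signal: a* solves 60 = 99 − 10.7·a*, so a* = (99 − 60)/10.7 ≈ 3.6449.
High-quality type's separating payoff: 99 − 6.1 × a* = 99 − 6.1 × (99 − 60)/10.7 = 99 − 237.9/10.7 ≈ 76.7664.
Pooling payoff: 0.48 × 99 + 0.52 × 60 = 78.72.
Difference: 76.7664 − 78.72 = -1.9536, i.e. -1.95 to two decimal places.
The high-quality type would prefer the pooling outcome.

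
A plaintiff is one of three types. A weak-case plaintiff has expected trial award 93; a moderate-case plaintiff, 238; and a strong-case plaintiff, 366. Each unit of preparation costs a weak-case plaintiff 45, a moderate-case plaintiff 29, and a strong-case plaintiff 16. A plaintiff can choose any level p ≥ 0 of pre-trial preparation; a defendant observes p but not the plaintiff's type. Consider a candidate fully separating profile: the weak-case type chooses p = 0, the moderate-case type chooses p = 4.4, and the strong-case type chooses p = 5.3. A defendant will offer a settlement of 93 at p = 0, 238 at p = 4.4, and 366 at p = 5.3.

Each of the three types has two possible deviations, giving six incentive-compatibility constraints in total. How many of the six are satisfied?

4

Weak-case (own payoff 93): to p=4.4 gives 238 − 45×4.4 = 40 → no gain ✓; to p=5.3 gives 366 − 45×5.3 = 127.5 → profitable ✗.
Moderate-case (own payoff 238 − 29×4.4 = 110.4): to p=0 gives 93 → no gain ✓; to p=5.3 gives 366 − 29×5.3 = 212.3 → profitable ✗.
Strong-case (own payoff 366 − 16×5.3 = 281.2): to p=0 gives 93 → no gain ✓; to p=4.4 gives 238 − 16×4.4 = 167.6 → no gain ✓.
4 of the 6 constraints hold; not an equilibrium.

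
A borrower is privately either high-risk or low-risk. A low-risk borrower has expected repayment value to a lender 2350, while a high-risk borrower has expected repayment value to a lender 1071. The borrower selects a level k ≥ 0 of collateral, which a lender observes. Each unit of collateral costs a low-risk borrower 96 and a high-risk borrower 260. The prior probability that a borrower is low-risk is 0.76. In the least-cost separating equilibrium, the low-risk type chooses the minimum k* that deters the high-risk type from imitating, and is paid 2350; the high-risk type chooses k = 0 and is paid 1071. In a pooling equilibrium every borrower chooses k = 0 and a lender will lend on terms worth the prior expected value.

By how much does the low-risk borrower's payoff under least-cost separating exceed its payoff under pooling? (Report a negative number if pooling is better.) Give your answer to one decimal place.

-165.3

Least-cost separating signal: k* solves 1071 = 2350 − 260·k*, so k* = (2350 − 1071)/260 ≈ 4.9192.
Low-risk type's separating payoff: 2350 − 96 × k* = 2350 − 96 × (2350 − 1071)/260 = 2350 − 122784/260 ≈ 1877.754.
Pooling payoff: 0.76 × 2350 + 0.24 × 1071 = 2043.04.
Difference: 1877.754 − 2043.04 = -165.286, i.e. -165.3 to one decimal place.
The low-risk type would prefer the pooling outcome.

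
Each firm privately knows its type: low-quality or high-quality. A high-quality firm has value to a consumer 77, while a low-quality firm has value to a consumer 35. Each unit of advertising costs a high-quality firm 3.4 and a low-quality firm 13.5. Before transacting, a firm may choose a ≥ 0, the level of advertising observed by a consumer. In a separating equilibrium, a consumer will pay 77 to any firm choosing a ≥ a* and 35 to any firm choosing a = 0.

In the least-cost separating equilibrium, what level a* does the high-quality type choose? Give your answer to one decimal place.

3.1

A low-quality firm choosing a = 0 receives 35.
Imitating at a* instead would pay 77 at cost 13.5·a*, netting 77 − 13.5·a*.
Indifference: 35 = 77 − 13.5·a*, so a* = (77 − 35) / 13.5 ≈ 3.1.
At a* the low-quality type's incentive constraint just binds; the high-quality type strictly prefers a* since its per-unit cost is lower.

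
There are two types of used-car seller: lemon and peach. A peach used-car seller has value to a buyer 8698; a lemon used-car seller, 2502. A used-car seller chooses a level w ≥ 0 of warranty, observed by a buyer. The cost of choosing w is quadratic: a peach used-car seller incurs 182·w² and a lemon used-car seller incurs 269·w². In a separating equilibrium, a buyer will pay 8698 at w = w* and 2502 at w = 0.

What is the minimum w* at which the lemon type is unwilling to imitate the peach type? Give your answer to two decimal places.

The lemon type at w = 0 receives 2502; imitating at w* yields 8698 − 269·w*².
Indifference: 2502 = 8698 − 269·w*², so w*² = (8698 − 2502) / 269 ≈ 23.0335.
w* = √23.0335 ≈ 4.80.

4.80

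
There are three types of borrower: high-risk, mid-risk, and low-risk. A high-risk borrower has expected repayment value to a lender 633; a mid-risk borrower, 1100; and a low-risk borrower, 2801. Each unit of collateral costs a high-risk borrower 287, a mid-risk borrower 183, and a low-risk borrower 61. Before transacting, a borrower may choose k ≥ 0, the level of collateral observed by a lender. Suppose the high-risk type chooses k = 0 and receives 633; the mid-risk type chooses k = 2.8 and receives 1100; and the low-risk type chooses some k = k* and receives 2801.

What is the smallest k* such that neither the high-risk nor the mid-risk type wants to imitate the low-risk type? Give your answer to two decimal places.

12.10

High-risk type (on-path payoff 633) won't mimic when 633 ≥ 2801 − 287·k*, i.e. k* ≥ 7.55.
Mid-risk type (on-path payoff 1100 − 183×2.8 = 587.6) won't mimic when 587.6 ≥ 2801 − 183·k*, i.e. k* ≥ 12.10.
Both must hold, so k* = max(7.55, 12.10) = 12.10. The mid-risk type's constraint binds.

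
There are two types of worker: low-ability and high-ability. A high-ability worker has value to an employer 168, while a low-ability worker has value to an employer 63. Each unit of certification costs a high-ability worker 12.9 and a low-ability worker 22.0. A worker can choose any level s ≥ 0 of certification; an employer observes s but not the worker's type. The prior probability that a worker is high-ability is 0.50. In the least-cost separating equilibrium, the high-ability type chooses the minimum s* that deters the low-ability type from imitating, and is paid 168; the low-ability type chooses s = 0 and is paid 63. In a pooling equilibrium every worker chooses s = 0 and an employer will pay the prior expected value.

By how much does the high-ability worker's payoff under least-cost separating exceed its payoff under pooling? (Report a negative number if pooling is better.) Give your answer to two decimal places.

-9.07

Least-cost separating signal: s* solves 63 = 168 − 22.0·s*, so s* = (168 − 63)/22.0 ≈ 4.7727.
High-ability type's separating payoff: 168 − 12.9 × s* = 168 − 12.9 × (168 − 63)/22.0 = 168 − 1354.5/22.0 ≈ 106.4318.
Pooling payoff: 0.50 × 168 + 0.50 × 63 = 115.5.
Difference: 106.4318 − 115.5 = -9.0682, i.e. -9.07 to two decimal places.
The high-ability type would prefer the pooling outcome.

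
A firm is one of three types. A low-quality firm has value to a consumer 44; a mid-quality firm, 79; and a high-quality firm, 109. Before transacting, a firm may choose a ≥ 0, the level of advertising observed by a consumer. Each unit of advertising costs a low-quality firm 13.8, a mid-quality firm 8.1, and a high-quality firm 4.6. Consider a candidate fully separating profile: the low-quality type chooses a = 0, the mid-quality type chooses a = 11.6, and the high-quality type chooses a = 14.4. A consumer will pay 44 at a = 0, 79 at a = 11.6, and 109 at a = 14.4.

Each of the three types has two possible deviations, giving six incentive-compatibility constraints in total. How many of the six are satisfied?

3

Low-quality (own payoff 44): to a=11.6 gives 79 − 13.8×11.6 = -81.08 → no gain ✓; to a=14.4 gives 109 − 13.8×14.4 = -89.72 → no gain ✓.
High-quality (own payoff 109 − 4.6×14.4 = 42.76): to a=0 gives 44 → profitable ✗; to a=11.6 gives 79 − 4.6×11.6 = 25.64 → no gain ✓.
Mid-quality (own payoff 79 − 8.1×11.6 = -14.96): to a=0 gives 44 → profitable ✗; to a=14.4 gives 109 − 8.1×14.4 = -7.64 → profitable ✗.
3 of the 6 constraints hold; not an equilibrium.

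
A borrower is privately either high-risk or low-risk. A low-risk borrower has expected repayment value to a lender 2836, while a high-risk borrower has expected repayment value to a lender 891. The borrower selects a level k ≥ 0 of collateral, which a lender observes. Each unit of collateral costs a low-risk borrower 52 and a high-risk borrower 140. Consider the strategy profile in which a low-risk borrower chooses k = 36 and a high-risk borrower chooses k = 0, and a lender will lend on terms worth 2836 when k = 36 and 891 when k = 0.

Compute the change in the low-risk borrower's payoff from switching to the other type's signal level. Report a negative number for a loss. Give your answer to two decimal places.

-73.00

Playing k = 36 the low-risk borrower receives 2836 − 52 × 36 = 964.
Deviating to k = 0 yields 891 instead.
Gain from deviating: 891 − 964 = -73.00.
The gain is negative, so the low-risk type's incentive-compatibility constraint is satisfied.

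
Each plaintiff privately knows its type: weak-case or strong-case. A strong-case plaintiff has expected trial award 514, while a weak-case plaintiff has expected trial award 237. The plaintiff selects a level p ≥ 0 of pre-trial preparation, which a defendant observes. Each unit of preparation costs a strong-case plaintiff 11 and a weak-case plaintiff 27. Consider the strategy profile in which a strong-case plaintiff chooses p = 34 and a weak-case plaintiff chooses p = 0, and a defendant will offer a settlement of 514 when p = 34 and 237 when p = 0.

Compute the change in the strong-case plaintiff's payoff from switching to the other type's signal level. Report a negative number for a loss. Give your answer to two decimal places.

Playing p = 34 the strong-case plaintiff receives 514 − 11 × 34 = 140.
Deviating to p = 0 yields 237 instead.
Gain from deviating: 237 − 140 = 97.00.
The gain is positive, so the strong-case type's incentive-compatibility constraint is violated — this profile is not a separating equilibrium.

97.00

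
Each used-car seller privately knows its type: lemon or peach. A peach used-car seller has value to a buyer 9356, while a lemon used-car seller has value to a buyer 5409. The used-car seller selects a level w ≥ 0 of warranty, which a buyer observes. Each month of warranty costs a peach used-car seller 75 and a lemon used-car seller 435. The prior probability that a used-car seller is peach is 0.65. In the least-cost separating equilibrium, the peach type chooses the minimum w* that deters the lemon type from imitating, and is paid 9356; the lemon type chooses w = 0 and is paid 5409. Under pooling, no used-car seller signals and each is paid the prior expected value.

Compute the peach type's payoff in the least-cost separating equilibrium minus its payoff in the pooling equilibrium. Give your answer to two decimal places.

Least-cost separating signal: w* solves 5409 = 9356 − 435·w*, so w* = (9356 − 5409)/435 ≈ 9.0736.
Peach type's separating payoff: 9356 − 75 × w* = 9356 − 75 × (9356 − 5409)/435 = 9356 − 296025/435 ≈ 8675.4828.
Pooling payoff: 0.65 × 9356 + 0.35 × 5409 = 7974.55.
Difference: 8675.4828 − 7974.55 = 700.9328, i.e. 700.93 to two decimal places.
The peach type prefers to separate.

700.93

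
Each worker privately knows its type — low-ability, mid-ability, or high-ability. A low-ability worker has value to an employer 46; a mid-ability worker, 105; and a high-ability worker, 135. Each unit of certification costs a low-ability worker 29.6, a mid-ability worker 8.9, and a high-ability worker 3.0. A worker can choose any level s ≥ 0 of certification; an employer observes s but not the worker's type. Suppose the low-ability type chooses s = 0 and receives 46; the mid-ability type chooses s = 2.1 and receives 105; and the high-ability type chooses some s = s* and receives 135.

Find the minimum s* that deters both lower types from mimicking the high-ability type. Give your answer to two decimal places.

Mid-ability type (on-path payoff 105 − 8.9×2.1 = 86.31) won't mimic when 86.31 ≥ 135 − 8.9·s*, i.e. s* ≥ 5.47.
Low-ability type (on-path payoff 46) won't mimic when 46 ≥ 135 − 29.6·s*, i.e. s* ≥ 3.01.
Both must hold, so s* = max(3.01, 5.47) = 5.47. The mid-ability type's constraint binds.

5.47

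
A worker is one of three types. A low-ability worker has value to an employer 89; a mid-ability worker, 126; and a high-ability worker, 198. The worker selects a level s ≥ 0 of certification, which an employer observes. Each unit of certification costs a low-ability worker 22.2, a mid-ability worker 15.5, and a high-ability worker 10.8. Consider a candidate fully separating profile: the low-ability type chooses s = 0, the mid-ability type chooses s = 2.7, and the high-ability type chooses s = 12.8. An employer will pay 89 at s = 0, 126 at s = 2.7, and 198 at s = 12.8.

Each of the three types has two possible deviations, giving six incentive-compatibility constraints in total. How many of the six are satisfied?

3

Mid-ability (own payoff 126 − 15.5×2.7 = 84.15): to s=0 gives 89 → profitable ✗; to s=12.8 gives 198 − 15.5×12.8 = -0.4 → no gain ✓.
High-ability (own payoff 198 − 10.8×12.8 = 59.76): to s=0 gives 89 → profitable ✗; to s=2.7 gives 126 − 10.8×2.7 = 96.84 → profitable ✗.
Low-ability (own payoff 89): to s=2.7 gives 126 − 22.2×2.7 = 66.06 → no gain ✓; to s=12.8 gives 198 − 22.2×12.8 = -86.16 → no gain ✓.
3 of the 6 constraints hold; not an equilibrium.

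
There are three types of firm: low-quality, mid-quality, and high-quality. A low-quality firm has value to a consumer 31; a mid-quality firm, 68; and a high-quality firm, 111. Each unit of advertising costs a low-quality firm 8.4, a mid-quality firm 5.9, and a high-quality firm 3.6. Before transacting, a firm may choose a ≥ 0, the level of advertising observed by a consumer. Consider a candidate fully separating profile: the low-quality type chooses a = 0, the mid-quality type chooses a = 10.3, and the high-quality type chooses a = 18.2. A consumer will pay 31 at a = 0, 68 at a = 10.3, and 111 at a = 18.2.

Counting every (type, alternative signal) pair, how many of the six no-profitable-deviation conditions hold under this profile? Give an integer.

5

Mid-quality (own payoff 68 − 5.9×10.3 = 7.23): to a=0 gives 31 → profitable ✗; to a=18.2 gives 111 − 5.9×18.2 = 3.62 → no gain ✓.
High-quality (own payoff 111 − 3.6×18.2 = 45.48): to a=0 gives 31 → no gain ✓; to a=10.3 gives 68 − 3.6×10.3 = 30.92 → no gain ✓.
Low-quality (own payoff 31): to a=10.3 gives 68 − 8.4×10.3 = -18.52 → no gain ✓; to a=18.2 gives 111 − 8.4×18.2 = -41.88 → no gain ✓.
5 of the 6 constraints hold; not an equilibrium.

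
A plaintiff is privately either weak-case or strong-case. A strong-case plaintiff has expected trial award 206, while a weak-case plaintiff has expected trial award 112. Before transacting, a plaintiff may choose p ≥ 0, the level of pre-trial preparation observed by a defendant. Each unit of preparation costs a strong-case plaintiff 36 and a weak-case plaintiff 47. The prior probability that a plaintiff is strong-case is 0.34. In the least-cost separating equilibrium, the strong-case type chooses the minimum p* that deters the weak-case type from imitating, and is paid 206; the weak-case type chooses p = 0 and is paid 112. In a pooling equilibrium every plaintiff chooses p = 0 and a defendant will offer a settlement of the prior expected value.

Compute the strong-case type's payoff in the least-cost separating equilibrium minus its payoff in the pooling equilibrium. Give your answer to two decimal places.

Least-cost separating signal: p* solves 112 = 206 − 47·p*, so p* = (206 − 112)/47 = 2.
Strong-case type's separating payoff: 206 − 36 × p* = 206 − 36 × (206 − 112)/47 = 206 − 3384/47 = 134.
Pooling payoff: 0.34 × 206 + 0.66 × 112 = 143.96.
Difference: 134 − 143.96 = -9.96.
The strong-case type would prefer the pooling outcome.

-9.96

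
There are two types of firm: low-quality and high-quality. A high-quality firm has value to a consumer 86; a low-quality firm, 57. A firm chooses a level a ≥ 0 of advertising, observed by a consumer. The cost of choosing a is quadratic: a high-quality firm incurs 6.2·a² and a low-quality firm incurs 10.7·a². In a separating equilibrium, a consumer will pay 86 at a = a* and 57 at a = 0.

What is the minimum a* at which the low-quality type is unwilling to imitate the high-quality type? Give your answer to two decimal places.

The low-quality type at a = 0 receives 57; imitating at a* yields 86 − 10.7·a*².
Indifference: 57 = 86 − 10.7·a*², so a*² = (86 − 57) / 10.7 ≈ 2.7103.
a* = √2.7103 ≈ 1.65.

1.65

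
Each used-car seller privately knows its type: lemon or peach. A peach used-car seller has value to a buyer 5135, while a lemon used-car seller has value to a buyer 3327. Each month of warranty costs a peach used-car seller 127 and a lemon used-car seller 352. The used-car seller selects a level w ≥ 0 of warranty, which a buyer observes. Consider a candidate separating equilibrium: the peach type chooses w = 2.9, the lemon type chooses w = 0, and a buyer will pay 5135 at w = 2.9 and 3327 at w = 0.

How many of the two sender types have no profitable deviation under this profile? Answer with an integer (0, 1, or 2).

Peach type: signal → 5135 − 127 × 2.9 = 4766.7; deviate to 0 → 3327. IC holds (4766.7 ≥ 3327).
Lemon type: stay at 0 → 3327; mimic → 5135 − 352 × 2.9 = 4114.2. IC fails (3327 < 4114.2).
1 of 2 constraints hold, so this profile is not an equilibrium.

1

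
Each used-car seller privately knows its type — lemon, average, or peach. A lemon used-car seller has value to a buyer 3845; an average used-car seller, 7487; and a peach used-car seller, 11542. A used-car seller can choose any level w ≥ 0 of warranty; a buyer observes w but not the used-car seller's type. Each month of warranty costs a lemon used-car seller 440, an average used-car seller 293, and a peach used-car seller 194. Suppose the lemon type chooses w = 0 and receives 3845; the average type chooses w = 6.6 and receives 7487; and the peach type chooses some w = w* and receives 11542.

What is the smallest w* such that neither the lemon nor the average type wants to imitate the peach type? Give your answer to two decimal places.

Average type (on-path payoff 7487 − 293×6.6 = 5553.2) won't mimic when 5553.2 ≥ 11542 − 293·w*, i.e. w* ≥ 20.44.
Lemon type (on-path payoff 3845) won't mimic when 3845 ≥ 11542 − 440·w*, i.e. w* ≥ 17.49.
Both must hold, so w* = max(17.49, 20.44) = 20.44. The average type's constraint binds.

20.44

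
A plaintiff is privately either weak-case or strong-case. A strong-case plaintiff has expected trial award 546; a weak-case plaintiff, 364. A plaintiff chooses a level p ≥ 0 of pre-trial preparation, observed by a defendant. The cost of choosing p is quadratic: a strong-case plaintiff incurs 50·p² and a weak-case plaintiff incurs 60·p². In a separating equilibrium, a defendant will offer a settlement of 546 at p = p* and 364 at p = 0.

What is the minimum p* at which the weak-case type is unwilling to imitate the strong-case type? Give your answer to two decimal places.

1.74

The weak-case type at p = 0 receives 364; imitating at p* yields 546 − 60·p*².
Indifference: 364 = 546 − 60·p*², so p*² = (546 − 364) / 60 ≈ 3.0333.
p* = √3.0333 ≈ 1.74.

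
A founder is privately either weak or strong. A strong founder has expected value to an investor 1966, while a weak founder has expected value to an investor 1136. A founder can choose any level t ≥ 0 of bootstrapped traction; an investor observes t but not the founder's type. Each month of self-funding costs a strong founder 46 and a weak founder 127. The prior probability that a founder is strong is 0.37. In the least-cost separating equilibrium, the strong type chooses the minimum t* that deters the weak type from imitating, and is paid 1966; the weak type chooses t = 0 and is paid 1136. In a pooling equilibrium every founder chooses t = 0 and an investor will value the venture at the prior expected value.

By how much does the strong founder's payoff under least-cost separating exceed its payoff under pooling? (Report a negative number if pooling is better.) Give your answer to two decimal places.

222.27

Least-cost separating signal: t* solves 1136 = 1966 − 127·t*, so t* = (1966 − 1136)/127 ≈ 6.5354.
Strong type's separating payoff: 1966 − 46 × t* = 1966 − 46 × (1966 − 1136)/127 = 1966 − 38180/127 ≈ 1665.3701.
Pooling payoff: 0.37 × 1966 + 0.63 × 1136 = 1443.1.
Difference: 1665.3701 − 1443.1 = 222.2701, i.e. 222.27 to two decimal places.
The strong type prefers to separate.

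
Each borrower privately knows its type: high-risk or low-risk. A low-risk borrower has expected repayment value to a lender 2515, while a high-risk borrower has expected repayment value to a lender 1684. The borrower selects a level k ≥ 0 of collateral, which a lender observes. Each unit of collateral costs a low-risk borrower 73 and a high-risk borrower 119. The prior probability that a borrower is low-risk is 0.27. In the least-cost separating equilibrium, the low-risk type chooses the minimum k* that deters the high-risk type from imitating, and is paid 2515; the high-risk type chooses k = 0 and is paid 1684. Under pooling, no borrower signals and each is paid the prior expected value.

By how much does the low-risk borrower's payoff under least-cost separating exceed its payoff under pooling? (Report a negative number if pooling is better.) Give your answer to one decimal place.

96.9

Least-cost separating signal: k* solves 1684 = 2515 − 119·k*, so k* = (2515 − 1684)/119 ≈ 6.9832.
Low-risk type's separating payoff: 2515 − 73 × k* = 2515 − 73 × (2515 − 1684)/119 = 2515 − 60663/119 ≈ 2005.227.
Pooling payoff: 0.27 × 2515 + 0.73 × 1684 = 1908.37.
Difference: 2005.227 − 1908.37 = 96.857, i.e. 96.9 to one decimal place.
The low-risk type prefers to separate.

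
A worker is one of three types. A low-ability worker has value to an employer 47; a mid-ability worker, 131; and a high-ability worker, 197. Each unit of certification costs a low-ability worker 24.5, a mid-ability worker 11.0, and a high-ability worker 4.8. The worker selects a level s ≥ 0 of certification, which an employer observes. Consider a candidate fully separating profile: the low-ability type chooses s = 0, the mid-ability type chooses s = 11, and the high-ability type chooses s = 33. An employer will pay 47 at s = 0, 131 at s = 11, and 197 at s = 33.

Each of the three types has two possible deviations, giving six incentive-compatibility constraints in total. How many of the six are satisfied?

Low-ability (own payoff 47): to s=11 gives 131 − 24.5×11 = -138.5 → no gain ✓; to s=33 gives 197 − 24.5×33 = -611.5 → no gain ✓.
High-ability (own payoff 197 − 4.8×33 = 38.6): to s=0 gives 47 → profitable ✗; to s=11 gives 131 − 4.8×11 = 78.2 → profitable ✗.
Mid-ability (own payoff 131 − 11.0×11 = 10): to s=0 gives 47 → profitable ✗; to s=33 gives 197 − 11.0×33 = -166 → no gain ✓.
3 of the 6 constraints hold; not an equilibrium.

3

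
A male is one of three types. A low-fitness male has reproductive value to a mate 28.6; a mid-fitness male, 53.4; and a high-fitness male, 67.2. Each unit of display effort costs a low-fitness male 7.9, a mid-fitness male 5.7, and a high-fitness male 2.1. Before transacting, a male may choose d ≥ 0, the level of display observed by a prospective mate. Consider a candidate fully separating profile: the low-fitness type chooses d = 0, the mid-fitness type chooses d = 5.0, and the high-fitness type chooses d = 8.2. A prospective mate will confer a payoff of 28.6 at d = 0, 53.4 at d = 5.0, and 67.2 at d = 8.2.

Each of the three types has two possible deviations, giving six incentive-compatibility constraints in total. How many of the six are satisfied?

Mid-fitness (own payoff 53.4 − 5.7×5.0 = 24.9): to d=0 gives 28.6 → profitable ✗; to d=8.2 gives 67.2 − 5.7×8.2 = 20.46 → no gain ✓.
Low-fitness (own payoff 28.6): to d=5.0 gives 53.4 − 7.9×5.0 = 13.9 → no gain ✓; to d=8.2 gives 67.2 − 7.9×8.2 = 2.42 → no gain ✓.
High-fitness (own payoff 67.2 − 2.1×8.2 = 49.98): to d=0 gives 28.6 → no gain ✓; to d=5.0 gives 53.4 − 2.1×5.0 = 42.9 → no gain ✓.
5 of the 6 constraints hold; not an equilibrium.

5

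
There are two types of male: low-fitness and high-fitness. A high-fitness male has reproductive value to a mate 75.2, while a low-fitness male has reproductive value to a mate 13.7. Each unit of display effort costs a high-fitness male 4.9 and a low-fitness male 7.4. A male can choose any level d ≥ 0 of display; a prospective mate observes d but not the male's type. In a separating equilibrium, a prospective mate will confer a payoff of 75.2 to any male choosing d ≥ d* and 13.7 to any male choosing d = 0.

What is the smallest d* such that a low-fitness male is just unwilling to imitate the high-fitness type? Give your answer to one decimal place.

A low-fitness male choosing d = 0 receives 13.7.
Imitating at d* instead would pay 75.2 at cost 7.4·d*, netting 75.2 − 7.4·d*.
Indifference: 13.7 = 75.2 − 7.4·d*, so d* = (75.2 − 13.7) / 7.4 ≈ 8.3.
This is the low-fitness type's binding incentive-compatibility constraint; any d ≥ 8.3 sustains separation on that side.

8.3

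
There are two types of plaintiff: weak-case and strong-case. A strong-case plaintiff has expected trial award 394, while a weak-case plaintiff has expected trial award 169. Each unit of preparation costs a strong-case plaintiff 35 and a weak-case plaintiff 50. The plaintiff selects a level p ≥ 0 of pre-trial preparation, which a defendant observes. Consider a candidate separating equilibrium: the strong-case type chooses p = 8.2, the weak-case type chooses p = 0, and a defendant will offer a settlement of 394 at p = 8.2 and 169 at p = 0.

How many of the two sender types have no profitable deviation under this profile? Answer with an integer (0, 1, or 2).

Weak-case type: stay at 0 → 169; mimic → 394 − 50 × 8.2 = -16. IC holds (169 ≥ -16).
Strong-case type: signal → 394 − 35 × 8.2 = 107; deviate to 0 → 169. IC fails (107 < 169).
1 of 2 constraints hold, so this profile is not an equilibrium.

1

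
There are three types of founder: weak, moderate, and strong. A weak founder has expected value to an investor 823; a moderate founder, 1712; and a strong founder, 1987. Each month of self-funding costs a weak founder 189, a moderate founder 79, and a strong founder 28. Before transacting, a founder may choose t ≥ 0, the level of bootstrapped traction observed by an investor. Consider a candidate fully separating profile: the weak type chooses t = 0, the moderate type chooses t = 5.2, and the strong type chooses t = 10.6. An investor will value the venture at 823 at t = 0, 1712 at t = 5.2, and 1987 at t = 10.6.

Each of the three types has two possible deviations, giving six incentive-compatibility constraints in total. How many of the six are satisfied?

6

Moderate (own payoff 1712 − 79×5.2 = 1301.2): to t=0 gives 823 → no gain ✓; to t=10.6 gives 1987 − 79×10.6 = 1149.6 → no gain ✓.
Strong (own payoff 1987 − 28×10.6 = 1690.2): to t=0 gives 823 → no gain ✓; to t=5.2 gives 1712 − 28×5.2 = 1566.4 → no gain ✓.
Weak (own payoff 823): to t=5.2 gives 1712 − 189×5.2 = 729.2 → no gain ✓; to t=10.6 gives 1987 − 189×10.6 = -16.4 → no gain ✓.
6 of the 6 constraints hold; this profile is a separating equilibrium.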